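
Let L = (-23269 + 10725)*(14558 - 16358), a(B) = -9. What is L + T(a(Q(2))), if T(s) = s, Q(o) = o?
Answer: 22579191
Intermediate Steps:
L = 22579200 (L = -12544*(-1800) = 22579200)
L + T(a(Q(2))) = 22579200 - 9 = 22579191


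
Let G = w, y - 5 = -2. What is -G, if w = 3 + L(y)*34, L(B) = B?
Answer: -105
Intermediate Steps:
y = 3 (y = 5 - 2 = 3)
w = 105 (w = 3 + 3*34 = 3 + 102 = 105)
G = 105
-G = -1*105 = -105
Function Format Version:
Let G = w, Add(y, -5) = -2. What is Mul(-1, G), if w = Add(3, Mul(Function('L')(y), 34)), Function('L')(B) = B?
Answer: -105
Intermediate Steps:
y = 3 (y = Add(5, -2) = 3)
w = 105 (w = Add(3, Mul(3, 34)) = Add(3, 102) = 105)
G = 105
Mul(-1, G) = Mul(-1, 105) = -105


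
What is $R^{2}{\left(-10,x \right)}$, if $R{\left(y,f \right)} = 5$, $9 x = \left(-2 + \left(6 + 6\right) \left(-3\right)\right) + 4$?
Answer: $25$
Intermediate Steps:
$x = - \frac{34}{9}$ ($x = \frac{\left(-2 + \left(6 + 6\right) \left(-3\right)\right) + 4}{9} = \frac{\left(-2 + 12 \left(-3\right)\right) + 4}{9} = \frac{\left(-2 - 36\right) + 4}{9} = \frac{-38 + 4}{9} = \frac{1}{9} \left(-34\right) = - \frac{34}{9} \approx -3.7778$)
$R^{2}{\left(-10,x \right)} = 5^{2} = 25$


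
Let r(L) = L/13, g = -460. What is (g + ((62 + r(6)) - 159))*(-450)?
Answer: 3255750/13 ≈ 2.5044e+5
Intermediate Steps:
r(L) = L/13 (r(L) = L*(1/13) = L/13)
(g + ((62 + r(6)) - 159))*(-450) = (-460 + ((62 + (1/13)*6) - 159))*(-450) = (-460 + ((62 + 6/13) - 159))*(-450) = (-460 + (812/13 - 159))*(-450) = (-460 - 1255/13)*(-450) = -7235/13*(-450) = 3255750/13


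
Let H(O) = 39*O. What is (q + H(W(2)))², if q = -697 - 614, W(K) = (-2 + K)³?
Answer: 1718721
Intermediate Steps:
q = -1311
(q + H(W(2)))² = (-1311 + 39*(-2 + 2)³)² = (-1311 + 39*0³)² = (-1311 + 39*0)² = (-1311 + 0)² = (-1311)² = 1718721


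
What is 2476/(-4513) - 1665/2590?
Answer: -75281/63182 ≈ -1.1915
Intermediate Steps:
2476/(-4513) - 1665/2590 = 2476*(-1/4513) - 1665*1/2590 = -2476/4513 - 9/14 = -75281/63182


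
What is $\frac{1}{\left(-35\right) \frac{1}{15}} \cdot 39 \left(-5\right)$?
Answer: $\frac{585}{7} \approx 83.571$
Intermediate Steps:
$\frac{1}{\left(-35\right) \frac{1}{15}} \cdot 39 \left(-5\right) = \frac{1}{- \frac{7}{3}} \cdot 39 \left(-5\right) = \left(- \frac{3}{7}\right) 39 \left(-5\right) = \left(- \frac{117}{7}\right) \left(-5\right) = \frac{585}{7}$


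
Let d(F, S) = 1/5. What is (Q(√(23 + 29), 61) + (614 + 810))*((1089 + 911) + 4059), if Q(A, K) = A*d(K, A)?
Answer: 8628016 + 12118*√13/5 ≈ 8.6368e+6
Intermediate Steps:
d(F, S) = ⅕
Q(A, K) = A/5 (Q(A, K) = A*(⅕) = A/5)
(Q(√(23 + 29), 61) + (614 + 810))*((1089 + 911) + 4059) = (√(23 + 29)/5 + (614 + 810))*((1089 + 911) + 4059) = (√52/5 + 1424)*(2000 + 4059) = ((2*√13)/5 + 1424)*6059 = (2*√13/5 + 1424)*6059 = (1424 + 2*√13/5)*6059 = 8628016 + 12118*√13/5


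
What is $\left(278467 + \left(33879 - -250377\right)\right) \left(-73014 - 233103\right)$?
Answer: $-172259076591$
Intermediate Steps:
$\left(278467 + \left(33879 - -250377\right)\right) \left(-73014 - 233103\right) = \left(278467 + \left(33879 + 250377\right)\right) \left(-306117\right) = \left(278467 + 284256\right) \left(-306117\right) = 562723 \left(-306117\right) = -172259076591$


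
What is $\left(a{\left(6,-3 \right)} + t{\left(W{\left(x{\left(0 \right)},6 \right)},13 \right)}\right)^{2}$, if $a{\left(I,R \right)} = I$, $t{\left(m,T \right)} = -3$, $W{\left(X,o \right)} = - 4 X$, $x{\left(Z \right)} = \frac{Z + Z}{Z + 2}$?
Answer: $9$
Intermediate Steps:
$x{\left(Z \right)} = \frac{2 Z}{2 + Z}$
$\left(a{\left(6,-3 \right)} + t{\left(W{\left(x{\left(0 \right)},6 \right)},13 \right)}\right)^{2} = \left(6 - 3\right)^{2} = 3^{2} = 9$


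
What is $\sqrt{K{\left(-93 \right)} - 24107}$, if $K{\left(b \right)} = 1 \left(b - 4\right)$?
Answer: $2 i \sqrt{6051} \approx 155.58 i$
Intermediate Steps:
$K{\left(b \right)} = -4 + b$ ($K{\left(b \right)} = 1 \left(-4 + b\right) = -4 + b$)
$\sqrt{K{\left(-93 \right)} - 24107} = \sqrt{\left(-4 - 93\right) - 24107} = \sqrt{-97 - 24107} = \sqrt{-24204} = 2 i \sqrt{6051}$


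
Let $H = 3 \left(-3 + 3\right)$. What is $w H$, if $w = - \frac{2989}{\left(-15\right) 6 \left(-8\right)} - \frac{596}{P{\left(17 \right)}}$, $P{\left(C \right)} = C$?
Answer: $0$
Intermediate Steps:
$H = 0$ ($H = 3 \cdot 0 = 0$)
$w = - \frac{479933}{12240}$ ($w = - \frac{2989}{\left(-15\right) 6 \left(-8\right)} - \frac{596}{17} = - \frac{2989}{\left(-90\right) \left(-8\right)} - \frac{596}{17} = - \frac{2989}{720} - \frac{596}{17} = - \frac{479933}{12240} \approx -39.21$)
$w H = \left(- \frac{479933}{12240}\right) 0 = 0$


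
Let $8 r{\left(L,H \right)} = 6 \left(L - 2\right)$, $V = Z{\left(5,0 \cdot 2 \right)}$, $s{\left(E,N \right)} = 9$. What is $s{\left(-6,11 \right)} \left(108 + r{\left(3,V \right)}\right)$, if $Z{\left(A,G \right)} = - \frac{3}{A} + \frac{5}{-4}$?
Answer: $\frac{3915}{4} \approx 978.75$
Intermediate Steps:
$Z{\left(A,G \right)} = - \frac{5}{4} - \frac{3}{A}$ ($Z{\left(A,G \right)} = - \frac{3}{A} + 5 \left(- \frac{1}{4}\right) = - \frac{3}{A} - \frac{5}{4} = - \frac{5}{4} - \frac{3}{A}$)
$V = - \frac{37}{20}$ ($V = - \frac{5}{4} - \frac{3}{5} = - \frac{37}{20} \approx -1.85$)
$r{\left(L,H \right)} = - \frac{3}{2} + \frac{3 L}{4}$ ($r{\left(L,H \right)} = \frac{6 \left(L - 2\right)}{8} = \frac{6 \left(-2 + L\right)}{8} = \frac{-12 + 6 L}{8} = - \frac{3}{2} + \frac{3 L}{4}$)
$s{\left(-6,11 \right)} \left(108 + r{\left(3,V \right)}\right) = 9 \left(108 + \left(- \frac{3}{2} + \frac{3}{4} \cdot 3\right)\right) = 9 \left(108 + \left(- \frac{3}{2} + \frac{9}{4}\right)\right) = 9 \left(108 + \frac{3}{4}\right) = 9 \cdot \frac{435}{4} = \frac{3915}{4}$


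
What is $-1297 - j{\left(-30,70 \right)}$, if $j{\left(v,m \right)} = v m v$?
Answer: $-64297$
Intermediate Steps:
$j{\left(v,m \right)} = m v^{2}$ ($j{\left(v,m \right)} = m v v = m v^{2}$)
$-1297 - j{\left(-30,70 \right)} = -1297 - 70 \left(-30\right)^{2} = -1297 - 70 \cdot 900 = -1297 - 63000 = -64297$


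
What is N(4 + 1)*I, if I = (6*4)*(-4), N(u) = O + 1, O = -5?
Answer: 384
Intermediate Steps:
N(u) = -4 (N(u) = -5 + 1 = -4)
I = -96 (I = 24*(-4) = -96)
N(4 + 1)*I = -4*(-96) = 384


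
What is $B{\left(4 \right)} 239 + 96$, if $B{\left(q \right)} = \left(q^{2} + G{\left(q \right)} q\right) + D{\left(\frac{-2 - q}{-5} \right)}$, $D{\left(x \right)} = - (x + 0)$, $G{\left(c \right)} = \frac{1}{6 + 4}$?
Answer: $\frac{18644}{5} \approx 3728.8$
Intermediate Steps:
$G{\left(c \right)} = \frac{1}{10}$
$D{\left(x \right)} = - x$
$B{\left(q \right)} = - \frac{2}{5} + q^{2} - \frac{q}{10}$ ($B{\left(q \right)} = \left(q^{2} + \frac{q}{10}\right) - \frac{-2 - q}{-5} = \left(q^{2} + \frac{q}{10}\right) - \left(-2 - q\right) \left(- \frac{1}{5}\right) = \left(q^{2} + \frac{q}{10}\right) - \left(\frac{2}{5} + \frac{q}{5}\right) = - \frac{2}{5} + q^{2} - \frac{q}{10}$)
$B{\left(4 \right)} 239 + 96 = \left(- \frac{2}{5} + 4^{2} - \frac{2}{5}\right) 239 + 96 = \left(- \frac{2}{5} + 16 - \frac{2}{5}\right) 239 + 96 = \frac{76}{5} \cdot 239 + 96 = \frac{18164}{5} + 96 = \frac{18644}{5}$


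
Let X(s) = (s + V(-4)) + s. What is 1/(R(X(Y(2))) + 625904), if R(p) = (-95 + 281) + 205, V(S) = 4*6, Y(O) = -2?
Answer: 1/626295 ≈ 1.5967e-6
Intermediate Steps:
V(S) = 24
X(s) = 24 + 2*s (X(s) = (s + 24) + s = (24 + s) + s = 24 + 2*s)
R(p) = 391 (R(p) = 186 + 205 = 391)
1/(R(X(Y(2))) + 625904) = 1/(391 + 625904) = 1/626295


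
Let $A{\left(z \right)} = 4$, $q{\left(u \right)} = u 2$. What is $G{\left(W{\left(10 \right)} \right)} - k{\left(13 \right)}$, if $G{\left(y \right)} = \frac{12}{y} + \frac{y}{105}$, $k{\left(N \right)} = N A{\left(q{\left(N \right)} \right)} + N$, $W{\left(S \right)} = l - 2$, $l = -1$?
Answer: $- \frac{2416}{35} \approx -69.029$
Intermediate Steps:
$q{\left(u \right)} = 2 u$
$W{\left(S \right)} = -3$ ($W{\left(S \right)} = -1 - 2 = -3$)
$k{\left(N \right)} = 5 N$ ($k{\left(N \right)} = N 4 + N = 4 N + N = 5 N$)
$G{\left(y \right)} = \frac{12}{y} + \frac{y}{105}$ ($G{\left(y \right)} = \frac{12}{y} + y \frac{1}{105} = \frac{12}{y} + \frac{y}{105}$)
$G{\left(W{\left(10 \right)} \right)} - k{\left(13 \right)} = \left(\frac{12}{-3} + \frac{1}{105} \left(-3\right)\right) - 5 \cdot 13 = \left(12 \left(- \frac{1}{3}\right) - \frac{1}{35}\right) - 65 = \left(-4 - \frac{1}{35}\right) - 65 = - \frac{141}{35} - 65 = - \frac{2416}{35}$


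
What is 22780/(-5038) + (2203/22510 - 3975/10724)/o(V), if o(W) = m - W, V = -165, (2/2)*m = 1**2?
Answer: -228292649722941/50470610747480 ≈ -4.5233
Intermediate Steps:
m = 1 (m = 1**2 = 1)
o(W) = 1 - W
22780/(-5038) + (2203/22510 - 3975/10724)/o(V) = 22780/(-5038) + (2203/22510 - 3975/10724)/(1 - 1*(-165)) = 22780*(-1/5038) + (2203*(1/22510) - 3975*1/10724)/(1 + 165) = -11390/2519 + (2203/22510 - 3975/10724)/166 = -11390/2519 - 32926139/120698620*1/166 = -11390/2519 - 32926139/20035970920 = -228292649722941/50470610747480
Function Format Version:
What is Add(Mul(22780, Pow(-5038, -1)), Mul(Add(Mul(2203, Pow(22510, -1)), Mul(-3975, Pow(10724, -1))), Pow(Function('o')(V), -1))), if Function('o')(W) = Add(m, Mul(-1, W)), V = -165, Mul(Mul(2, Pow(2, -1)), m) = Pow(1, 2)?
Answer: Rational(-228292649722941, 50470610747480) ≈ -4.5233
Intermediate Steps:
m = 1 (m = Pow(1, 2) = 1)
Function('o')(W) = Add(1, Mul(-1, W))
Add(Mul(22780, Pow(-5038, -1)), Mul(Add(Mul(2203, Pow(22510, -1)), Mul(-3975, Pow(10724, -1))), Pow(Function('o')(V), -1))) = Add(Mul(22780, Pow(-5038, -1)), Mul(Add(Mul(2203, Pow(22510, -1)), Mul(-3975, Pow(10724, -1))), Pow(Add(1, Mul(-1, -165)), -1))) = Add(Mul(22780, Rational(-1, 5038)), Mul(Add(Mul(2203, Rational(1, 22510)), Mul(-3975, Rational(1, 10724))), Pow(Add(1, 165), -1))) = Add(Rational(-11390, 2519), Mul(Add(Rational(2203, 22510), Rational(-3975, 10724)), Pow(166, -1))) = Add(Rational(-11390, 2519), Mul(Rational(-32926139, 120698620), Rational(1, 166))) = Add(Rational(-11390, 2519), Rational(-32926139, 20035970920)) = Rational(-228292649722941, 50470610747480)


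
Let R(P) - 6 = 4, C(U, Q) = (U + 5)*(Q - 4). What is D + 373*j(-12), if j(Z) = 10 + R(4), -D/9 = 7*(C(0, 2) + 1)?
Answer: 8027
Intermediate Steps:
C(U, Q) = (-4 + Q)*(5 + U) (C(U, Q) = (5 + U)*(-4 + Q) = (-4 + Q)*(5 + U))
R(P) = 10 (R(P) = 6 + 4 = 10)
D = 567 (D = -63*((-20 - 4*0 + 5*2 + 2*0) + 1) = -63*((-20 + 0 + 10 + 0) + 1) = -63*(-10 + 1) = -63*(-9) = -9*(-63) = 567)
j(Z) = 20 (j(Z) = 10 + 10 = 20)
D + 373*j(-12) = 567 + 373*20 = 567 + 7460 = 8027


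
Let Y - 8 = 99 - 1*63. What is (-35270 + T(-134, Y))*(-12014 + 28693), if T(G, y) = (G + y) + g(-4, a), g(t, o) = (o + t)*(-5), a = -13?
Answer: -588351725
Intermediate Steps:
g(t, o) = -5*o - 5*t
Y = 44 (Y = 8 + (99 - 1*63) = 8 + (99 - 63) = 8 + 36 = 44)
T(G, y) = 85 + G + y (T(G, y) = (G + y) + (-5*(-13) - 5*(-4)) = (G + y) + (65 + 20) = (G + y) + 85 = 85 + G + y)
(-35270 + T(-134, Y))*(-12014 + 28693) = (-35270 + (85 - 134 + 44))*(-12014 + 28693) = (-35270 - 5)*16679 = -35275*16679 = -588351725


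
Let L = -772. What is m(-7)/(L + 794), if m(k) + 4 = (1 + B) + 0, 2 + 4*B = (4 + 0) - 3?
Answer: -13/88 ≈ -0.14773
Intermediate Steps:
B = -1/4 (B = -1/2 + ((4 + 0) - 3)/4 = -1/2 + (4 - 3)/4 = -1/2 + (1/4)*1 = -1/2 + 1/4 = -1/4 ≈ -0.25000)
m(k) = -13/4 (m(k) = -4 + ((1 - 1/4) + 0) = -4 + (3/4 + 0) = -4 + 3/4 = -13/4)
m(-7)/(L + 794) = -13/(4*(-772 + 794)) = -13/4/22 = -13/4*1/22 = -13/88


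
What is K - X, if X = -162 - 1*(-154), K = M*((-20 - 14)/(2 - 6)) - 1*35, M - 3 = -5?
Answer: -44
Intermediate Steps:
M = -2 (M = 3 - 5 = -2)
K = -52 (K = -2*(-20 - 14)/(2 - 6) - 1*35 = -(-68)/(-4) - 35 = -(-68)*(-1)/4 - 35 = -2*17/2 - 35 = -17 - 35 = -52)
X = -8 (X = -162 + 154 = -8)
K - X = -52 - 1*(-8) = -52 + 8 = -44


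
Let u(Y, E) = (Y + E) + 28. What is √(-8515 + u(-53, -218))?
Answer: I*√8758 ≈ 93.584*I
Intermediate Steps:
u(Y, E) = 28 + E + Y (u(Y, E) = (E + Y) + 28 = 28 + E + Y)
√(-8515 + u(-53, -218)) = √(-8515 + (28 - 218 - 53)) = √(-8515 - 243) = √(-8758) = I*√8758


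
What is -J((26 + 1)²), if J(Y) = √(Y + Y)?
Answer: -27*√2 ≈ -38.184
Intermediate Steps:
J(Y) = √2*√Y (J(Y) = √(2*Y) = √2*√Y)
-J((26 + 1)²) = -√2*√((26 + 1)²) = -√2*√(27²) = -√2*√729 = -√2*27 = -27*√2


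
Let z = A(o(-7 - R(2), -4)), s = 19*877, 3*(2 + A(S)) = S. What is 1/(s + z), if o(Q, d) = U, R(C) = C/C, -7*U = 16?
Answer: 21/349865 ≈ 6.0023e-5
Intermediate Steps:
U = -16/7 (U = -⅐*16 = -16/7 ≈ -2.2857)
R(C) = 1
o(Q, d) = -16/7
A(S) = -2 + S/3
s = 16663
z = -58/21 (z = -2 + (⅓)*(-16/7) = -2 - 16/21 = -58/21 ≈ -2.7619)
1/(s + z) = 1/(16663 - 58/21) = 1/(349865/21) = 21/349865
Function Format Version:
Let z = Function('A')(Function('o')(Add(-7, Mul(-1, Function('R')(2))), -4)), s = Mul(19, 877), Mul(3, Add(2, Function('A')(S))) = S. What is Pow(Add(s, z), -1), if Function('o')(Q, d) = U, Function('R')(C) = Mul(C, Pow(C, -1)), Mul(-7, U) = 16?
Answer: Rational(21, 349865) ≈ 6.0023e-5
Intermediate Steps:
U = Rational(-16, 7) (U = Mul(Rational(-1, 7), 16) = Rational(-16, 7) ≈ -2.2857)
Function('R')(C) = 1
Function('o')(Q, d) = Rational(-16, 7)
Function('A')(S) = Add(-2, Mul(Rational(1, 3), S))
s = 16663
z = Rational(-58, 21) (z = Add(-2, Mul(Rational(1, 3), Rational(-16, 7))) = Add(-2, Rational(-16, 21)) = Rational(-58, 21) ≈ -2.7619)
Pow(Add(s, z), -1) = Pow(Add(16663, Rational(-58, 21)), -1) = Pow(Rational(349865, 21), -1) = Rational(21, 349865)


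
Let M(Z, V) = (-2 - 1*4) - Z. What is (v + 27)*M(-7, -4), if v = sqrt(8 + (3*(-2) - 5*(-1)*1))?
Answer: 27 + sqrt(7) ≈ 29.646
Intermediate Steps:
M(Z, V) = -6 - Z (M(Z, V) = (-2 - 4) - Z = -6 - Z)
v = sqrt(7) (v = sqrt(8 + (-6 + 5*1)) = sqrt(8 + (-6 + 5)) = sqrt(8 - 1) = sqrt(7) ≈ 2.6458)
(v + 27)*M(-7, -4) = (sqrt(7) + 27)*(-6 - 1*(-7)) = (27 + sqrt(7))*(-6 + 7) = (27 + sqrt(7))*1 = 27 + sqrt(7)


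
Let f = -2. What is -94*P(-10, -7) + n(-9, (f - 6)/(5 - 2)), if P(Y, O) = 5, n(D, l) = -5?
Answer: -475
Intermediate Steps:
-94*P(-10, -7) + n(-9, (f - 6)/(5 - 2)) = -94*5 - 5 = -470 - 5 = -475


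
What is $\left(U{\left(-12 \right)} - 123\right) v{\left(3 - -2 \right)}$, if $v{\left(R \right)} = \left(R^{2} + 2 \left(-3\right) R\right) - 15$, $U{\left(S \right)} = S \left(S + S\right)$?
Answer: $-3300$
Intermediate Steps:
$U{\left(S \right)} = 2 S^{2}$ ($U{\left(S \right)} = S 2 S = 2 S^{2}$)
$v{\left(R \right)} = -15 + R^{2} - 6 R$ ($v{\left(R \right)} = \left(R^{2} - 6 R\right) - 15 = -15 + R^{2} - 6 R$)
$\left(U{\left(-12 \right)} - 123\right) v{\left(3 - -2 \right)} = \left(2 \left(-12\right)^{2} - 123\right) \left(-15 + \left(3 - -2\right)^{2} - 6 \left(3 - -2\right)\right) = \left(2 \cdot 144 - 123\right) \left(-15 + \left(3 + 2\right)^{2} - 6 \left(3 + 2\right)\right) = \left(288 - 123\right) \left(-15 + 5^{2} - 30\right) = 165 \left(-15 + 25 - 30\right) = 165 \left(-20\right) = -3300$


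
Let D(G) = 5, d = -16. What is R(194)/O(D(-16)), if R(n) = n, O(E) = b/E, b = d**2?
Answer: 485/128 ≈ 3.7891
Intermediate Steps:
b = 256 (b = (-16)**2 = 256)
O(E) = 256/E
R(194)/O(D(-16)) = 194/((256/5)) = 194/((256*(1/5))) = 194/(256/5) = 194*(5/256) = 485/128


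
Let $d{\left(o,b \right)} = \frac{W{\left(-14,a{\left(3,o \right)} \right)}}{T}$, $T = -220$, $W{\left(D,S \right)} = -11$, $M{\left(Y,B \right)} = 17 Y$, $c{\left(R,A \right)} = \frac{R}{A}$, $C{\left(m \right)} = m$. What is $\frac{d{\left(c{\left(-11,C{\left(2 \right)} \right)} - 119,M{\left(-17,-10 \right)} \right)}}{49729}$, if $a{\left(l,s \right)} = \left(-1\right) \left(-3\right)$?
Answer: $\frac{1}{994580} \approx 1.0055 \cdot 10^{-6}$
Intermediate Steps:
$a{\left(l,s \right)} = 3$
$d{\left(o,b \right)} = \frac{1}{20}$ ($d{\left(o,b \right)} = - \frac{11}{-220} = \left(-11\right) \left(- \frac{1}{220}\right) = \frac{1}{20}$)
$\frac{d{\left(c{\left(-11,C{\left(2 \right)} \right)} - 119,M{\left(-17,-10 \right)} \right)}}{49729} = \frac{1}{20 \cdot 49729} = \frac{1}{20} \cdot \frac{1}{49729} = \frac{1}{994580}$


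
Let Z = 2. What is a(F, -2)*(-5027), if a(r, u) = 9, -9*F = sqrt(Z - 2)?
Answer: -45243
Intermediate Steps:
F = 0 (F = -sqrt(2 - 2)/9 = -sqrt(0)/9 = -1/9*0 = 0)
a(F, -2)*(-5027) = 9*(-5027) = -45243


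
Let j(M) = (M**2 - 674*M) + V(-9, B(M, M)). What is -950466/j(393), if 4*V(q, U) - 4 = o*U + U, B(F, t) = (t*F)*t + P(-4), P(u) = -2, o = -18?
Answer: 3801864/1032315463 ≈ 0.0036829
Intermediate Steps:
B(F, t) = -2 + F*t**2 (B(F, t) = (t*F)*t - 2 = (F*t)*t - 2 = F*t**2 - 2 = -2 + F*t**2)
V(q, U) = 1 - 17*U/4 (V(q, U) = 1 + (-18*U + U)/4 = 1 + (-17*U)/4 = 1 - 17*U/4)
j(M) = 19/2 + M**2 - 674*M - 17*M**3/4 (j(M) = (M**2 - 674*M) + (1 - 17*(-2 + M*M**2)/4) = (M**2 - 674*M) + (1 - 17*(-2 + M**3)/4) = (M**2 - 674*M) + (1 + (17/2 - 17*M**3/4)) = (M**2 - 674*M) + (19/2 - 17*M**3/4) = 19/2 + M**2 - 674*M - 17*M**3/4)
-950466/j(393) = -950466/(19/2 + 393**2 - 674*393 - 17/4*393**3) = -950466/(19/2 + 154449 - 264882 - 17/4*60698457) = -950466/(19/2 + 154449 - 264882 - 1031873769/4) = -950466/(-1032315463/4) = -950466*(-4/1032315463) = 3801864/1032315463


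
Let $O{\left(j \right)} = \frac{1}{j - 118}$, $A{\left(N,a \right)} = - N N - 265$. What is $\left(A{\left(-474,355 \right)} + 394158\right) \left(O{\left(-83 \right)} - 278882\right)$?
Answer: $- \frac{9485506823411}{201} \approx -4.7192 \cdot 10^{10}$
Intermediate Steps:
$A{\left(N,a \right)} = -265 - N^{2}$ ($A{\left(N,a \right)} = - N^{2} - 265 = -265 - N^{2}$)
$O{\left(j \right)} = \frac{1}{-118 + j}$
$\left(A{\left(-474,355 \right)} + 394158\right) \left(O{\left(-83 \right)} - 278882\right) = \left(\left(-265 - \left(-474\right)^{2}\right) + 394158\right) \left(\frac{1}{-118 - 83} - 278882\right) = \left(\left(-265 - 224676\right) + 394158\right) \left(\frac{1}{-201} - 278882\right) = \left(\left(-265 - 224676\right) + 394158\right) \left(- \frac{1}{201} - 278882\right) = \left(-224941 + 394158\right) \left(- \frac{56055283}{201}\right) = 169217 \left(- \frac{56055283}{201}\right) = - \frac{9485506823411}{201}$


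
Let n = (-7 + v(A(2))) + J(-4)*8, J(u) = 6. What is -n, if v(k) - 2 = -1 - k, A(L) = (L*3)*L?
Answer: -30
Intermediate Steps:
A(L) = 3*L² (A(L) = (3*L)*L = 3*L²)
v(k) = 1 - k (v(k) = 2 + (-1 - k) = 1 - k)
n = 30 (n = (-7 + (1 - 3*2²)) + 6*8 = (-7 + (1 - 3*4)) + 48 = (-7 + (1 - 1*12)) + 48 = (-7 + (1 - 12)) + 48 = (-7 - 11) + 48 = -18 + 48 = 30)
-n = -1*30 = -30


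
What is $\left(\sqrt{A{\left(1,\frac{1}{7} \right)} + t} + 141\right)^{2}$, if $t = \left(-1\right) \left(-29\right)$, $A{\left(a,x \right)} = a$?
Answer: $\left(141 + \sqrt{30}\right)^{2} \approx 21456.0$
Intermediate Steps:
$t = 29$
$\left(\sqrt{A{\left(1,\frac{1}{7} \right)} + t} + 141\right)^{2} = \left(\sqrt{1 + 29} + 141\right)^{2} = \left(\sqrt{30} + 141\right)^{2} = \left(141 + \sqrt{30}\right)^{2}$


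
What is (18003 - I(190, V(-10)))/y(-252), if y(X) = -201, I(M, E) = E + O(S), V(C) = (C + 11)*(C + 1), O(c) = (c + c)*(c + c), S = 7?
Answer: -17816/201 ≈ -88.637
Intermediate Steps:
O(c) = 4*c² (O(c) = (2*c)*(2*c) = 4*c²)
V(C) = (1 + C)*(11 + C) (V(C) = (11 + C)*(1 + C) = (1 + C)*(11 + C))
I(M, E) = 196 + E (I(M, E) = E + 4*7² = E + 4*49 = E + 196 = 196 + E)
(18003 - I(190, V(-10)))/y(-252) = (18003 - (196 + (11 + (-10)² + 12*(-10))))/(-201) = (18003 - (196 + (11 + 100 - 120)))*(-1/201) = (18003 - (196 - 9))*(-1/201) = (18003 - 1*187)*(-1/201) = (18003 - 187)*(-1/201) = 17816*(-1/201) = -17816/201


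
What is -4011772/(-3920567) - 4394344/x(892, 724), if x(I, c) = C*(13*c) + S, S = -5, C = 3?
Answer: -2445009105388/15811646711 ≈ -154.63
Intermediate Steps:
x(I, c) = -5 + 39*c (x(I, c) = 3*(13*c) - 5 = 39*c - 5 = -5 + 39*c)
-4011772/(-3920567) - 4394344/x(892, 724) = -4011772/(-3920567) - 4394344/(-5 + 39*724) = -4011772*(-1/3920567) - 4394344/(-5 + 28236) = 4011772/3920567 - 4394344/28231 = -2445009105388/15811646711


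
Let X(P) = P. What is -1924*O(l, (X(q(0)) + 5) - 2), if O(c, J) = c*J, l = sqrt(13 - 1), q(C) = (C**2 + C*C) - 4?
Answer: 3848*sqrt(3) ≈ 6664.9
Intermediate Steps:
q(C) = -4 + 2*C**2 (q(C) = (C**2 + C**2) - 4 = 2*C**2 - 4 = -4 + 2*C**2)
l = 2*sqrt(3) (l = sqrt(12) = 2*sqrt(3) ≈ 3.4641)
O(c, J) = J*c
-1924*O(l, (X(q(0)) + 5) - 2) = -1924*(((-4 + 2*0**2) + 5) - 2)*2*sqrt(3) = -1924*(((-4 + 2*0) + 5) - 2)*2*sqrt(3) = -1924*(((-4 + 0) + 5) - 2)*2*sqrt(3) = -1924*((-4 + 5) - 2)*2*sqrt(3) = -1924*(1 - 2)*2*sqrt(3) = -(-1924)*2*sqrt(3) = -(-3848)*sqrt(3) = 3848*sqrt(3)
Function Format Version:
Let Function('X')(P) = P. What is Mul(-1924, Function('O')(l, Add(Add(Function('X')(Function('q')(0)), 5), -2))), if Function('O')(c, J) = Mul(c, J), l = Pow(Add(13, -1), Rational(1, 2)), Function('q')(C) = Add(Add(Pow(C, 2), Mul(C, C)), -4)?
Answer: Mul(3848, Pow(3, Rational(1, 2))) ≈ 6664.9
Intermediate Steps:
Function('q')(C) = Add(-4, Mul(2, Pow(C, 2))) (Function('q')(C) = Add(Add(Pow(C, 2), Pow(C, 2)), -4) = Add(Mul(2, Pow(C, 2)), -4) = Add(-4, Mul(2, Pow(C, 2))))
l = Mul(2, Pow(3, Rational(1, 2))) (l = Pow(12, Rational(1, 2)) = Mul(2, Pow(3, Rational(1, 2))) ≈ 3.4641)
Function('O')(c, J) = Mul(J, c)
Mul(-1924, Function('O')(l, Add(Add(Function('X')(Function('q')(0)), 5), -2))) = Mul(-1924, Mul(Add(Add(Add(-4, Mul(2, Pow(0, 2))), 5), -2), Mul(2, Pow(3, Rational(1, 2))))) = Mul(-1924, Mul(Add(Add(Add(-4, Mul(2, 0)), 5), -2), Mul(2, Pow(3, Rational(1, 2))))) = Mul(-1924, Mul(Add(Add(Add(-4, 0), 5), -2), Mul(2, Pow(3, Rational(1, 2))))) = Mul(-1924, Mul(Add(Add(-4, 5), -2), Mul(2, Pow(3, Rational(1, 2))))) = Mul(-1924, Mul(Add(1, -2), Mul(2, Pow(3, Rational(1, 2))))) = Mul(-1924, Mul(-1, Mul(2, Pow(3, Rational(1, 2))))) = Mul(-1924, Mul(-2, Pow(3, Rational(1, 2)))) = Mul(3848, Pow(3, Rational(1, 2)))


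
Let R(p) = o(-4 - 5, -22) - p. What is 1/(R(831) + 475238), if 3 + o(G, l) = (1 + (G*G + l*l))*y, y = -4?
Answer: 1/472140 ≈ 2.1180e-6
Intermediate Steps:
o(G, l) = -7 - 4*G² - 4*l² (o(G, l) = -3 + (1 + (G*G + l*l))*(-4) = -3 + (1 + (G² + l²))*(-4) = -3 + (1 + G² + l²)*(-4) = -3 + (-4 - 4*G² - 4*l²) = -7 - 4*G² - 4*l²)
R(p) = -2267 - p (R(p) = (-7 - 4*(-4 - 5)² - 4*(-22)²) - p = (-7 - 4*(-9)² - 4*484) - p = (-7 - 4*81 - 1936) - p = (-7 - 324 - 1936) - p = -2267 - p)
1/(R(831) + 475238) = 1/((-2267 - 1*831) + 475238) = 1/((-2267 - 831) + 475238) = 1/(-3098 + 475238) = 1/472140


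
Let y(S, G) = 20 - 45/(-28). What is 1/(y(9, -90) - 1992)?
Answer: -28/55171 ≈ -0.00050751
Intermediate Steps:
y(S, G) = 605/28 (y(S, G) = 20 - 45*(-1)/28 = 20 - 1*(-45/28) = 20 + 45/28 = 605/28)
1/(y(9, -90) - 1992) = 1/(605/28 - 1992) = 1/(-55171/28) = -28/55171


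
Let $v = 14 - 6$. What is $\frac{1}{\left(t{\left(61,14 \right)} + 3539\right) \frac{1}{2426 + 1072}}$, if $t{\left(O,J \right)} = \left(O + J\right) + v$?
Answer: $\frac{1749}{1811} \approx 0.96576$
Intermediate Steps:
$v = 8$
$t{\left(O,J \right)} = 8 + J + O$ ($t{\left(O,J \right)} = \left(O + J\right) + 8 = \left(J + O\right) + 8 = 8 + J + O$)
$\frac{1}{\left(t{\left(61,14 \right)} + 3539\right) \frac{1}{2426 + 1072}} = \frac{1}{\left(\left(8 + 14 + 61\right) + 3539\right) \frac{1}{2426 + 1072}} = \frac{1}{\left(83 + 3539\right) \frac{1}{3498}} = \frac{1}{3622 \cdot \frac{1}{3498}} = \frac{1}{\frac{1811}{1749}} = \frac{1749}{1811}$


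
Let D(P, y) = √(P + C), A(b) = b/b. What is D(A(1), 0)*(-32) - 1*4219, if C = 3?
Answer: -4283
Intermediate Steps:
A(b) = 1
D(P, y) = √(3 + P) (D(P, y) = √(P + 3) = √(3 + P))
D(A(1), 0)*(-32) - 1*4219 = √(3 + 1)*(-32) - 1*4219 = √4*(-32) - 4219 = 2*(-32) - 4219 = -64 - 4219 = -4283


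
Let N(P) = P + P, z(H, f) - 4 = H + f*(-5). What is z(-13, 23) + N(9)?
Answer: -106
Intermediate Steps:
z(H, f) = 4 + H - 5*f (z(H, f) = 4 + (H + f*(-5)) = 4 + (H - 5*f) = 4 + H - 5*f)
N(P) = 2*P
z(-13, 23) + N(9) = (4 - 13 - 5*23) + 2*9 = (4 - 13 - 115) + 18 = -124 + 18 = -106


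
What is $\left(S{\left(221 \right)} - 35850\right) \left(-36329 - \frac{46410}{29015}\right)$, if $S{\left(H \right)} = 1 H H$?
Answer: $- \frac{391263808397}{829} \approx -4.7197 \cdot 10^{8}$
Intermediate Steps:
$S{\left(H \right)} = H^{2}$ ($S{\left(H \right)} = H H = H^{2}$)
$\left(S{\left(221 \right)} - 35850\right) \left(-36329 - \frac{46410}{29015}\right) = \left(221^{2} - 35850\right) \left(-36329 - \frac{46410}{29015}\right) = \left(48841 - 35850\right) \left(-36329 - \frac{1326}{829}\right) = 12991 \left(-36329 - \frac{1326}{829}\right) = 12991 \left(- \frac{30118067}{829}\right) = - \frac{391263808397}{829}$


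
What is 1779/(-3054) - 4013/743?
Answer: -4525833/756374 ≈ -5.9836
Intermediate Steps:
1779/(-3054) - 4013/743 = 1779*(-1/3054) - 4013*1/743 = -593/1018 - 4013/743 = -4525833/756374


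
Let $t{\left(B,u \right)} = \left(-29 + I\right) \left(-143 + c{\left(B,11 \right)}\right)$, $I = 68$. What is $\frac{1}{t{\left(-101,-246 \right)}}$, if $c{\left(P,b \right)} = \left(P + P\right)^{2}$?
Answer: $\frac{1}{1585779} \approx 6.306 \cdot 10^{-7}$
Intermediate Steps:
$c{\left(P,b \right)} = 4 P^{2}$ ($c{\left(P,b \right)} = \left(2 P\right)^{2} = 4 P^{2}$)
$t{\left(B,u \right)} = -5577 + 156 B^{2}$ ($t{\left(B,u \right)} = \left(-29 + 68\right) \left(-143 + 4 B^{2}\right) = 39 \left(-143 + 4 B^{2}\right) = -5577 + 156 B^{2}$)
$\frac{1}{t{\left(-101,-246 \right)}} = \frac{1}{-5577 + 156 \left(-101\right)^{2}} = \frac{1}{-5577 + 156 \cdot 10201} = \frac{1}{-5577 + 1591356} = \frac{1}{1585779}$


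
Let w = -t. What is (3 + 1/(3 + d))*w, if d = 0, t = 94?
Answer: -940/3 ≈ -313.33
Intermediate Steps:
w = -94 (w = -1*94 = -94)
(3 + 1/(3 + d))*w = (3 + 1/(3 + 0))*(-94) = (3 + 1/3)*(-94) = (10/3)*(-94) = -940/3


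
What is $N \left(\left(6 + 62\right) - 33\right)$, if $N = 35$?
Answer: $1225$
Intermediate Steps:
$N \left(\left(6 + 62\right) - 33\right) = 35 \left(\left(6 + 62\right) - 33\right) = 35 \left(68 - 33\right) = 35 \cdot 35 = 1225$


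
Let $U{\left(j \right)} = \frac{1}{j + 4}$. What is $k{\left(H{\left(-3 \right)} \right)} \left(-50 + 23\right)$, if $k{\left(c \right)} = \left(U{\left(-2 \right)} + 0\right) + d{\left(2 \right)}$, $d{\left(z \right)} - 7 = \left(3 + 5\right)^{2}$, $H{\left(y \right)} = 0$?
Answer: $- \frac{3861}{2} \approx -1930.5$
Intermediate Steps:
$d{\left(z \right)} = 71$ ($d{\left(z \right)} = 7 + \left(3 + 5\right)^{2} = 7 + 8^{2} = 7 + 64 = 71$)
$U{\left(j \right)} = \frac{1}{4 + j}$
$k{\left(c \right)} = \frac{143}{2}$ ($k{\left(c \right)} = \left(\frac{1}{4 - 2} + 0\right) + 71 = \left(\frac{1}{2} + 0\right) + 71 = \frac{1}{2} + 71 = \frac{143}{2}$)
$k{\left(H{\left(-3 \right)} \right)} \left(-50 + 23\right) = \frac{143 \left(-50 + 23\right)}{2} = \frac{143}{2} \left(-27\right) = - \frac{3861}{2}$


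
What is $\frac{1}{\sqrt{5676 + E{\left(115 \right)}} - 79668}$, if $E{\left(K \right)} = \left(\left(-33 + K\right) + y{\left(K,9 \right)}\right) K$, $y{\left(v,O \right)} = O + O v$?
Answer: $- \frac{39834}{3173427529} - \frac{\sqrt{135166}}{6346855058} \approx -1.261 \cdot 10^{-5}$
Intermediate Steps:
$E{\left(K \right)} = K \left(-24 + 10 K\right)$ ($E{\left(K \right)} = \left(\left(-33 + K\right) + 9 \left(1 + K\right)\right) K = \left(\left(-33 + K\right) + \left(9 + 9 K\right)\right) K = \left(-24 + 10 K\right) K = K \left(-24 + 10 K\right)$)
$\frac{1}{\sqrt{5676 + E{\left(115 \right)}} - 79668} = \frac{1}{\sqrt{5676 + 2 \cdot 115 \left(-12 + 5 \cdot 115\right)} - 79668} = \frac{1}{\sqrt{5676 + 2 \cdot 115 \left(-12 + 575\right)} - 79668} = \frac{1}{\sqrt{5676 + 2 \cdot 115 \cdot 563} - 79668} = \frac{1}{\sqrt{5676 + 129490} - 79668} = \frac{1}{\sqrt{135166} - 79668} = \frac{1}{-79668 + \sqrt{135166}}$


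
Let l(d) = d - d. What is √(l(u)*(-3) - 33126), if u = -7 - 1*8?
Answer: I*√33126 ≈ 182.01*I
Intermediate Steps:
u = -15 (u = -7 - 8 = -15)
l(d) = 0
√(l(u)*(-3) - 33126) = √(0*(-3) - 33126) = √(0 - 33126) = √(-33126) = I*√33126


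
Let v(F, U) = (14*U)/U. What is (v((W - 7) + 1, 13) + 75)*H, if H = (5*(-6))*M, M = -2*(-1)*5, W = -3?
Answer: -26700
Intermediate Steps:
M = 10 (M = 2*5 = 10)
H = -300 (H = (5*(-6))*10 = -30*10 = -300)
v(F, U) = 14
(v((W - 7) + 1, 13) + 75)*H = (14 + 75)*(-300) = 89*(-300) = -26700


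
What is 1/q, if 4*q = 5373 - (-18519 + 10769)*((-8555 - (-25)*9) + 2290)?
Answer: -4/46804627 ≈ -8.5462e-8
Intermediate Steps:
q = -46804627/4 (q = (5373 - (-18519 + 10769)*((-8555 - (-25)*9) + 2290))/4 = (5373 - (-7750)*((-8555 - 1*(-225)) + 2290))/4 = (5373 - (-7750)*((-8555 + 225) + 2290))/4 = (5373 - (-7750)*(-8330 + 2290))/4 = (5373 - (-7750)*(-6040))/4 = (5373 - 1*46810000)/4 = (5373 - 46810000)/4 = (¼)*(-46804627) = -46804627/4 ≈ -1.1701e+7)
1/q = 1/(-46804627/4) = -4/46804627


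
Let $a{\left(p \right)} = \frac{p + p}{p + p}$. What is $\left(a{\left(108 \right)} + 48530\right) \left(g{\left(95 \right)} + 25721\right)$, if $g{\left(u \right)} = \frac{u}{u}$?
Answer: $1248314382$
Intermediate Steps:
$g{\left(u \right)} = 1$
$a{\left(p \right)} = 1$ ($a{\left(p \right)} = \frac{2 p}{2 p} = 2 p \frac{1}{2 p} = 1$)
$\left(a{\left(108 \right)} + 48530\right) \left(g{\left(95 \right)} + 25721\right) = \left(1 + 48530\right) \left(1 + 25721\right) = 48531 \cdot 25722 = 1248314382$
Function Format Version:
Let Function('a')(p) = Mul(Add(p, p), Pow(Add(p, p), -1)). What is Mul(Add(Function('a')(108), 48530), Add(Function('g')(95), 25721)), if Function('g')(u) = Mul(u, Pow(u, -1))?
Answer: 1248314382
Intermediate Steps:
Function('g')(u) = 1
Function('a')(p) = 1 (Function('a')(p) = Mul(Mul(2, p), Pow(Mul(2, p), -1)) = Mul(Mul(2, p), Mul(Rational(1, 2), Pow(p, -1))) = 1)
Mul(Add(Function('a')(108), 48530), Add(Function('g')(95), 25721)) = Mul(Add(1, 48530), Add(1, 25721)) = Mul(48531, 25722) = 1248314382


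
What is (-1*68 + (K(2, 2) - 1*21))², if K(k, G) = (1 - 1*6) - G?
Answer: 9216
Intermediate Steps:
K(k, G) = -5 - G (K(k, G) = (1 - 6) - G = -5 - G)
(-1*68 + (K(2, 2) - 1*21))² = (-1*68 + ((-5 - 1*2) - 1*21))² = (-68 + ((-5 - 2) - 21))² = (-68 + (-7 - 21))² = (-68 - 28)² = (-96)² = 9216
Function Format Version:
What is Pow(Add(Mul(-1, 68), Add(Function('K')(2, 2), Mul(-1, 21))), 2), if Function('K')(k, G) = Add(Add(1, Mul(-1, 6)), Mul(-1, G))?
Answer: 9216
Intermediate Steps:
Function('K')(k, G) = Add(-5, Mul(-1, G)) (Function('K')(k, G) = Add(Add(1, -6), Mul(-1, G)) = Add(-5, Mul(-1, G)))
Pow(Add(Mul(-1, 68), Add(Function('K')(2, 2), Mul(-1, 21))), 2) = Pow(Add(Mul(-1, 68), Add(Add(-5, Mul(-1, 2)), Mul(-1, 21))), 2) = Pow(Add(-68, Add(Add(-5, -2), -21)), 2) = Pow(Add(-68, Add(-7, -21)), 2) = Pow(Add(-68, -28), 2) = Pow(-96, 2) = 9216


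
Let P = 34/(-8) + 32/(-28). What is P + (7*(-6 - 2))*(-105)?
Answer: 164489/28 ≈ 5874.6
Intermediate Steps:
P = -151/28 (P = 34*(-1/8) + 32*(-1/28) = -17/4 - 8/7 = -151/28 ≈ -5.3929)
P + (7*(-6 - 2))*(-105) = -151/28 + (7*(-6 - 2))*(-105) = -151/28 + (7*(-8))*(-105) = -151/28 - 56*(-105) = -151/28 + 5880 = 164489/28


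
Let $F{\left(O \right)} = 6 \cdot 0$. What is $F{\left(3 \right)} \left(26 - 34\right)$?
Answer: $0$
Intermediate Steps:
$F{\left(O \right)} = 0$
$F{\left(3 \right)} \left(26 - 34\right) = 0 \left(26 - 34\right) = 0 \left(-8\right) = 0$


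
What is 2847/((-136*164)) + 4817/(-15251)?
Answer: -150857965/340158304 ≈ -0.44349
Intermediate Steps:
2847/((-136*164)) + 4817/(-15251) = 2847/(-22304) + 4817*(-1/15251) = 2847*(-1/22304) - 4817/15251 = -2847/22304 - 4817/15251 = -150857965/340158304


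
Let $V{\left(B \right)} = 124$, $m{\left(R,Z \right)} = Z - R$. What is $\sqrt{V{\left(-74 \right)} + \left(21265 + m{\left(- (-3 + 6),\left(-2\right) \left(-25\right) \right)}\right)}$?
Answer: $\sqrt{21442} \approx 146.43$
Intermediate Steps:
$\sqrt{V{\left(-74 \right)} + \left(21265 + m{\left(- (-3 + 6),\left(-2\right) \left(-25\right) \right)}\right)} = \sqrt{124 + \left(21265 - \left(-50 - \left(-3 + 6\right)\right)\right)} = \sqrt{124 + \left(21265 + \left(50 - \left(-1\right) 3\right)\right)} = \sqrt{124 + \left(21265 + \left(50 - -3\right)\right)} = \sqrt{124 + \left(21265 + \left(50 + 3\right)\right)} = \sqrt{124 + \left(21265 + 53\right)} = \sqrt{124 + 21318} = \sqrt{21442}$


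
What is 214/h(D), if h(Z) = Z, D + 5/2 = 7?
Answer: 428/9 ≈ 47.556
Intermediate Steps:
D = 9/2 (D = -5/2 + 7 = 9/2 ≈ 4.5000)
214/h(D) = 214/(9/2) = 214*(2/9) = 428/9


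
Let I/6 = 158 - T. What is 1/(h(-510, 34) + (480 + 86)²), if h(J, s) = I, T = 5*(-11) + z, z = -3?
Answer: 1/321652 ≈ 3.1090e-6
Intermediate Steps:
T = -58 (T = 5*(-11) - 3 = -55 - 3 = -58)
I = 1296 (I = 6*(158 - 1*(-58)) = 6*(158 + 58) = 6*216 = 1296)
h(J, s) = 1296
1/(h(-510, 34) + (480 + 86)²) = 1/(1296 + (480 + 86)²) = 1/(1296 + 566²) = 1/(1296 + 320356) = 1/321652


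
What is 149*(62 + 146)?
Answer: 30992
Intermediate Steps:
149*(62 + 146) = 149*208 = 30992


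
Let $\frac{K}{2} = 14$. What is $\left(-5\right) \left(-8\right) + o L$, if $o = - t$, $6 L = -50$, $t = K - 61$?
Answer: $-235$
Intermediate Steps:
$K = 28$ ($K = 2 \cdot 14 = 28$)
$t = -33$ ($t = 28 - 61 = -33$)
$L = - \frac{25}{3}$ ($L = \frac{1}{6} \left(-50\right) = - \frac{25}{3} \approx -8.3333$)
$o = 33$ ($o = \left(-1\right) \left(-33\right) = 33$)
$\left(-5\right) \left(-8\right) + o L = \left(-5\right) \left(-8\right) + 33 \left(- \frac{25}{3}\right) = 40 - 275 = -235$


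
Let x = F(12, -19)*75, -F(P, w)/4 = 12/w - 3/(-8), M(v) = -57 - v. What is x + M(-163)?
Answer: 6953/38 ≈ 182.97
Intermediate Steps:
F(P, w) = -3/2 - 48/w (F(P, w) = -4*(12/w - 3/(-8)) = -4*(12/w - 3*(-⅛)) = -4*(12/w + 3/8) = -4*(3/8 + 12/w) = -3/2 - 48/w)
x = 2925/38 (x = (-3/2 - 48/(-19))*75 = (-3/2 - 48*(-1/19))*75 = (-3/2 + 48/19)*75 = (39/38)*75 = 2925/38 ≈ 76.974)
x + M(-163) = 2925/38 + (-57 - 1*(-163)) = 2925/38 + (-57 + 163) = 2925/38 + 106 = 6953/38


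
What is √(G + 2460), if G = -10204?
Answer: 88*I ≈ 88.0*I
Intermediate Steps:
√(G + 2460) = √(-10204 + 2460) = √(-7744) = 88*I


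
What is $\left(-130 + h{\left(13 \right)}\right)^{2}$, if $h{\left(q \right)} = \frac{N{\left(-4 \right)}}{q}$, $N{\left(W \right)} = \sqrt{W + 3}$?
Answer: $\frac{\left(1690 - i\right)^{2}}{169} \approx 16900.0 - 20.0 i$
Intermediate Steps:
$N{\left(W \right)} = \sqrt{3 + W}$
$h{\left(q \right)} = \frac{i}{q}$ ($h{\left(q \right)} = \frac{\sqrt{3 - 4}}{q} = \frac{\sqrt{-1}}{q} = \frac{i}{q}$)
$\left(-130 + h{\left(13 \right)}\right)^{2} = \left(-130 + \frac{i}{13}\right)^{2}$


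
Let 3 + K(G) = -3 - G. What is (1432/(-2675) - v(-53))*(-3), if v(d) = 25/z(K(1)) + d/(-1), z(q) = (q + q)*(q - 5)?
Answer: 24125651/149800 ≈ 161.05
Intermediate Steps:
K(G) = -6 - G (K(G) = -3 + (-3 - G) = -6 - G)
z(q) = 2*q*(-5 + q) (z(q) = (2*q)*(-5 + q) = 2*q*(-5 + q))
v(d) = 25/168 - d (v(d) = 25/((2*(-6 - 1*1)*(-5 + (-6 - 1*1)))) + d/(-1) = 25/((2*(-6 - 1)*(-5 + (-6 - 1)))) + d*(-1) = 25/((2*(-7)*(-5 - 7))) - d = 25/((2*(-7)*(-12))) - d = 25/168 - d)
(1432/(-2675) - v(-53))*(-3) = (1432/(-2675) - (25/168 - 1*(-53)))*(-3) = (1432*(-1/2675) - (25/168 + 53))*(-3) = (-1432/2675 - 1*8929/168)*(-3) = (-1432/2675 - 8929/168)*(-3) = -24125651/449400*(-3) = 24125651/149800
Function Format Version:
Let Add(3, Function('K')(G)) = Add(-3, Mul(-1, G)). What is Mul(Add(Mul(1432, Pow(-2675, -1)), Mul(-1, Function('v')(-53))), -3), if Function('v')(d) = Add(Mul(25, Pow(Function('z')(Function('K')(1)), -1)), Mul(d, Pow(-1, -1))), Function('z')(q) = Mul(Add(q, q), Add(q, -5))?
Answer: Rational(24125651, 149800) ≈ 161.05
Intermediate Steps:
Function('K')(G) = Add(-6, Mul(-1, G)) (Function('K')(G) = Add(-3, Add(-3, Mul(-1, G))) = Add(-6, Mul(-1, G)))
Function('z')(q) = Mul(2, q, Add(-5, q)) (Function('z')(q) = Mul(Mul(2, q), Add(-5, q)) = Mul(2, q, Add(-5, q)))
Function('v')(d) = Add(Rational(25, 168), Mul(-1, d)) (Function('v')(d) = Add(Mul(25, Pow(Mul(2, Add(-6, Mul(-1, 1)), Add(-5, Add(-6, Mul(-1, 1)))), -1)), Mul(d, Pow(-1, -1))) = Add(Mul(25, Pow(Mul(2, Add(-6, -1), Add(-5, Add(-6, -1))), -1)), Mul(d, -1)) = Add(Mul(25, Pow(Mul(2, -7, Add(-5, -7)), -1)), Mul(-1, d)) = Add(Mul(25, Pow(Mul(2, -7, -12), -1)), Mul(-1, d)) = Add(Mul(25, Pow(168, -1)), Mul(-1, d)) = Add(Mul(25, Rational(1, 168)), Mul(-1, d)) = Add(Rational(25, 168), Mul(-1, d)))
Mul(Add(Mul(1432, Pow(-2675, -1)), Mul(-1, Function('v')(-53))), -3) = Mul(Add(Mul(1432, Pow(-2675, -1)), Mul(-1, Add(Rational(25, 168), Mul(-1, -53)))), -3) = Mul(Add(Mul(1432, Rational(-1, 2675)), Mul(-1, Add(Rational(25, 168), 53))), -3) = Mul(Add(Rational(-1432, 2675), Mul(-1, Rational(8929, 168))), -3) = Mul(Add(Rational(-1432, 2675), Rational(-8929, 168)), -3) = Mul(Rational(-24125651, 449400), -3) = Rational(24125651, 149800)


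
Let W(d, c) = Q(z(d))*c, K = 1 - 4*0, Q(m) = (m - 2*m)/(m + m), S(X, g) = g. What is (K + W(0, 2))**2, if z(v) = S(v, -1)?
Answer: 0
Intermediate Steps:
z(v) = -1
Q(m) = -1/2 (Q(m) = (-m)/((2*m)) = (-m)*(1/(2*m)) = -1/2)
K = 1 (K = 1 + 0 = 1)
W(d, c) = -c/2
(K + W(0, 2))**2 = (1 - 1/2*2)**2 = (1 - 1)**2 = 0**2 = 0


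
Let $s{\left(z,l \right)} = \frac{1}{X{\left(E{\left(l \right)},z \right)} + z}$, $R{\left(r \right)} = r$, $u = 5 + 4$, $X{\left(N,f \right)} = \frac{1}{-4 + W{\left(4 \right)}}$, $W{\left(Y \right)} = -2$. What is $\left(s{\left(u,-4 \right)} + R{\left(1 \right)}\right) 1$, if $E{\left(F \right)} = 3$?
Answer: $\frac{59}{53} \approx 1.1132$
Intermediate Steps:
$X{\left(N,f \right)} = - \frac{1}{6}$ ($X{\left(N,f \right)} = \frac{1}{-4 - 2} = \frac{1}{-6} = - \frac{1}{6}$)
$u = 9$
$s{\left(z,l \right)} = \frac{1}{- \frac{1}{6} + z}$
$\left(s{\left(u,-4 \right)} + R{\left(1 \right)}\right) 1 = \left(\frac{6}{-1 + 6 \cdot 9} + 1\right) 1 = \left(\frac{6}{-1 + 54} + 1\right) 1 = \left(\frac{6}{53} + 1\right) 1 = \frac{59}{53} \cdot 1 = \frac{59}{53}$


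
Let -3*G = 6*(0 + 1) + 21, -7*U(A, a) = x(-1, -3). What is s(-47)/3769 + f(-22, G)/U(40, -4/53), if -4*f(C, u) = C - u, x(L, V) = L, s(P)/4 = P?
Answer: 342227/15076 ≈ 22.700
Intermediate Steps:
s(P) = 4*P
U(A, a) = 1/7 (U(A, a) = -1/7*(-1) = 1/7)
G = -9 (G = -(6*(0 + 1) + 21)/3 = -(6*1 + 21)/3 = -(6 + 21)/3 = -1/3*27 = -9)
f(C, u) = -C/4 + u/4 (f(C, u) = -(C - u)/4 = -C/4 + u/4)
s(-47)/3769 + f(-22, G)/U(40, -4/53) = (4*(-47))/3769 + (-1/4*(-22) + (1/4)*(-9))/(1/7) = -188*1/3769 + (11/2 - 9/4)*7 = -188/3769 + (13/4)*7 = -188/3769 + 91/4 = 342227/15076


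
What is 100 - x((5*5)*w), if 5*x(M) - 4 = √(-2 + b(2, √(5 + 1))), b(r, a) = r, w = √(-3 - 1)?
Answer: 496/5 ≈ 99.200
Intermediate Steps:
w = 2*I (w = √(-4) = 2*I ≈ 2.0*I)
x(M) = ⅘ (x(M) = ⅘ + √(-2 + 2)/5 = ⅘ + √0/5 = ⅘ + (⅕)*0 = ⅘ + 0 = ⅘)
100 - x((5*5)*w) = 100 - 1*⅘ = 100 - ⅘ = 496/5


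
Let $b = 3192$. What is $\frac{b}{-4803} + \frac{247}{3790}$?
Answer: $- \frac{3637113}{6067790} \approx -0.59941$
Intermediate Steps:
$\frac{b}{-4803} + \frac{247}{3790} = \frac{3192}{-4803} + \frac{247}{3790} = 3192 \left(- \frac{1}{4803}\right) + 247 \cdot \frac{1}{3790} = - \frac{1064}{1601} + \frac{247}{3790} = - \frac{3637113}{6067790}$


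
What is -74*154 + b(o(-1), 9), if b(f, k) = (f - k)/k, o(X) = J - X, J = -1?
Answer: -11397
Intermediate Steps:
o(X) = -1 - X
b(f, k) = (f - k)/k
-74*154 + b(o(-1), 9) = -74*154 + ((-1 - 1*(-1)) - 1*9)/9 = -11396 + ((-1 + 1) - 9)/9 = -11396 + (0 - 9)/9 = -11396 + (⅑)*(-9) = -11396 - 1 = -11397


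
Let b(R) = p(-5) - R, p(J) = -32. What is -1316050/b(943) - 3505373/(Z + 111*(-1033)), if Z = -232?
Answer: 6185012137/4480905 ≈ 1380.3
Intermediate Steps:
b(R) = -32 - R
-1316050/b(943) - 3505373/(Z + 111*(-1033)) = -1316050/(-32 - 1*943) - 3505373/(-232 + 111*(-1033)) = -1316050/(-32 - 943) - 3505373/(-232 - 114663) = -1316050/(-975) - 3505373/(-114895) = -1316050*(-1/975) - 3505373*(-1/114895) = 52642/39 + 3505373/114895 = 6185012137/4480905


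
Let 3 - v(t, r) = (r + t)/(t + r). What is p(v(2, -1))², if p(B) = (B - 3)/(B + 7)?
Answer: 1/81 ≈ 0.012346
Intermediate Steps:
v(t, r) = 2 (v(t, r) = 3 - (r + t)/(t + r) = 3 - (r + t)/(r + t) = 3 - 1*1 = 3 - 1 = 2)
p(B) = (-3 + B)/(7 + B)
p(v(2, -1))² = ((-3 + 2)/(7 + 2))² = (-1/9)² = ((⅑)*(-1))² = (-⅑)² = 1/81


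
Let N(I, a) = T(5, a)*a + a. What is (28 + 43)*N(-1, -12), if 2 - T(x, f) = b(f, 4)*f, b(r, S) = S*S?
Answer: -166140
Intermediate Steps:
b(r, S) = S**2
T(x, f) = 2 - 16*f (T(x, f) = 2 - 4**2*f = 2 - 16*f)
N(I, a) = a + a*(2 - 16*a) (N(I, a) = (2 - 16*a)*a + a = a*(2 - 16*a) + a = a + a*(2 - 16*a))
(28 + 43)*N(-1, -12) = (28 + 43)*(-12*(3 - 16*(-12))) = 71*(-12*(3 + 192)) = 71*(-12*195) = 71*(-2340) = -166140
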